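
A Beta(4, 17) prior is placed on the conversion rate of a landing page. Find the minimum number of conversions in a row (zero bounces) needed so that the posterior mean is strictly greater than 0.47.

k = 12

After k conversions and 0 bounces the posterior is Beta(4+k, 17), with mean (4+k)/(4+17+k).
Set (4+k)/(21+k) > 0.47 and solve: k > (0.47·21 − 4)/(1 − 0.47) = 11.075.
The smallest integer exceeding 11.075 is 12, and checking k=12: (16)/(33) = 0.4848 > 0.47.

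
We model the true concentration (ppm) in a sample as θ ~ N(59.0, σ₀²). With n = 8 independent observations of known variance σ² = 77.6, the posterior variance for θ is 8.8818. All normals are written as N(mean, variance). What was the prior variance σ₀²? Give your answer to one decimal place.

Posterior precision equals prior precision plus data precision: 1/σ_n² = 1/σ₀² + n/σ².
So 1/σ₀² = 1/8.8818 − 8/77.6 = 0.112590 − 0.103093 = 0.009497.
Hence σ₀² = 1/0.009497 ≈ 105.3.

σ₀² = 105.3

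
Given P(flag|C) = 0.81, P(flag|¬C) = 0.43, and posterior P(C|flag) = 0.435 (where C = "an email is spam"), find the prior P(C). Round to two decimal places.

P(C) = 0.29

Bayes' rule in odds form gives O(C|E) = O(C)·[P(E|C)/P(E|¬C)], hence O(C) = O(C|E)/LR.
Posterior odds = 0.435/(1−0.435) = 0.7699. LR = 0.81/0.43 = 1.8837.
Prior odds = 0.7699/1.8837 = 0.4087, so P(C) = 0.4087/(1+0.4087) ≈ 0.29.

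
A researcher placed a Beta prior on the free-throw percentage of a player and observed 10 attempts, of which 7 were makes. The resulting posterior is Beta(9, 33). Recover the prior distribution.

Beta is conjugate to the binomial likelihood: posterior = Beta(α+s, β+f).
Subtract the data counts: 9−7=2, 33−3=30.

Beta(2, 30)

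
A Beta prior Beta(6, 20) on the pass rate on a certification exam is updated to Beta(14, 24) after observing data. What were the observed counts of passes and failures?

A Beta(a, b) prior with s successes and f failures in binomial data gives a Beta(a+s, b+f) posterior.
So s = 14 − 6 = 8 and f = 24 − 20 = 4.

8 passes and 4 failures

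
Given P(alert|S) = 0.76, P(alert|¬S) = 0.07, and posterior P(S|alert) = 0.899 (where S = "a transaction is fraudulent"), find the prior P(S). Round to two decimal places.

Bayes' rule in odds form gives O(S|E) = O(S)·[P(E|S)/P(E|¬S)], hence O(S) = O(S|E)/LR.
Posterior odds = 0.899/(1−0.899) = 8.9010. LR = 0.76/0.07 = 10.8571.
Prior odds = 8.9010/10.8571 = 0.8198, so P(S) = 0.8198/(1+0.8198) ≈ 0.45.

P(S) = 0.45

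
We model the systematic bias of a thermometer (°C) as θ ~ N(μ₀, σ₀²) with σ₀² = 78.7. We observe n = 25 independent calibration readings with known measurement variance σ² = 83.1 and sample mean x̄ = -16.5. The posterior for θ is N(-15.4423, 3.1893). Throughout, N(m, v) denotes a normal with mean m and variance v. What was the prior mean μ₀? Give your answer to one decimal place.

μ₀ = 9.6

With known observation variance, the Normal–Normal posterior has precision τ_n = τ₀ + n/σ² and mean μ_n = (τ₀μ₀ + (n/σ²)x̄)/τ_n.
Here τ₀ = 1/78.7 = 0.012706 and τ_data = 25/83.1 = 0.300842, so τ_n = 0.313548.
Rearranging for μ₀: μ₀ = (μ_n·τ_n − τ_data·x̄)/τ₀ = (-15.4423·0.313548 − 0.300842·-16.5) / 0.012706 = 0.121991/0.012706 ≈ 9.6.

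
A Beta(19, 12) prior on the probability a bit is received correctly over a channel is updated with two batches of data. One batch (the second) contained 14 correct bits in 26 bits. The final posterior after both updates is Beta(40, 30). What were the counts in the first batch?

Sequential conjugate updates are equivalent to a single update on the pooled data, so total successes = posterior α − prior α and total failures = posterior β − prior β.
Total across both batches: 40−19=21 correct bits, 30−12=18 errors.
Subtract the second batch: 21−14=7 correct bits and 18−12=6 errors.

7 correct bits and 6 errors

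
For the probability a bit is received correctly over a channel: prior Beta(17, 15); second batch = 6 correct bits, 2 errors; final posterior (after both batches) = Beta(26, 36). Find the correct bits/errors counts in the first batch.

Because Beta–binomial updating is additive in the counts, the combined data contributed (α_post−α_prior, β_post−β_prior) successes and failures.
Total across both batches: 26−17=9 correct bits, 36−15=21 errors.
Subtract the second batch: 9−6=3 correct bits and 21−2=19 errors.

3 correct bits and 19 errors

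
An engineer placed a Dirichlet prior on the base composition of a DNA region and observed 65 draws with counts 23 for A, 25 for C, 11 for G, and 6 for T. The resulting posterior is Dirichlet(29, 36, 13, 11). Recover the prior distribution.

Dirichlet(6, 11, 2, 5)

For a Dirichlet(α) prior with multinomial counts c, the posterior is Dirichlet(α + c) componentwise.
Subtract each count from the matching posterior parameter: 29−23=6, 36−25=11, 13−11=2, 11−6=5.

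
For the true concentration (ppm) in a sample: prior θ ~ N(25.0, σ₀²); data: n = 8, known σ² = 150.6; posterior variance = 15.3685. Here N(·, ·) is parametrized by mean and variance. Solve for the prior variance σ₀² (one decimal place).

σ₀² = 83.7

Posterior precision equals prior precision plus data precision: 1/σ_n² = 1/σ₀² + n/σ².
So 1/σ₀² = 1/15.3685 − 8/150.6 = 0.065068 − 0.053121 = 0.011947.
Hence σ₀² = 1/0.011947 ≈ 83.7.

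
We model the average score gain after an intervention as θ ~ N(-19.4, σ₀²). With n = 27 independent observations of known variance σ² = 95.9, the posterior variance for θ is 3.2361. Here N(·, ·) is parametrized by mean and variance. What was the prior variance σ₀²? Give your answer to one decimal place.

σ₀² = 36.4

Posterior precision equals prior precision plus data precision: 1/σ_n² = 1/σ₀² + n/σ².
So 1/σ₀² = 1/3.2361 − 27/95.9 = 0.309014 − 0.281543 = 0.027471.
Hence σ₀² = 1/0.027471 ≈ 36.4.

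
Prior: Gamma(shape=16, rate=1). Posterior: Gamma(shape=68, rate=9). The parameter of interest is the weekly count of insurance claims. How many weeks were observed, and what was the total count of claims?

n = 8 weeks with total 52 claims

Gamma–Poisson conjugacy: posterior shape = α + Σxᵢ, posterior rate = β + n.
Matching: Σxᵢ = 68 − 16 = 52 and n = 9 − 1 = 8.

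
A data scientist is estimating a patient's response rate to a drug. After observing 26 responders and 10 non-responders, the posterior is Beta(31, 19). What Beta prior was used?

A Beta(α, β) prior with s successes and f failures in binomial data gives a Beta(α+s, β+f) posterior.
Subtract the data counts: 31−26=5, 19−10=9.

Beta(5, 9)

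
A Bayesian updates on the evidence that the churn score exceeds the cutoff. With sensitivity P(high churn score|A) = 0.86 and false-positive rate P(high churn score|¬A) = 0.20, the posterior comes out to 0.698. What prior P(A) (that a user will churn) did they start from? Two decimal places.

P(A) = 0.35

Bayes' rule in odds form gives O(A|E) = O(A)·[P(E|A)/P(E|¬A)], hence O(A) = O(A|E)/LR.
Posterior odds = 0.698/(1−0.698) = 2.3113. LR = 0.86/0.20 = 4.3000.
Prior odds = 2.3113/4.3000 = 0.5375, so P(A) = 0.5375/(1+0.5375) ≈ 0.35.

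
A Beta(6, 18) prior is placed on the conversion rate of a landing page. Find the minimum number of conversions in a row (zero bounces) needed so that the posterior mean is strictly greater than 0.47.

k = 10

After k conversions and 0 bounces the posterior is Beta(6+k, 18), with mean (6+k)/(6+18+k).
Set (6+k)/(24+k) > 0.47 and solve: k > (0.47·24 − 6)/(1 − 0.47) = 9.962.
The smallest integer exceeding 9.962 is 10.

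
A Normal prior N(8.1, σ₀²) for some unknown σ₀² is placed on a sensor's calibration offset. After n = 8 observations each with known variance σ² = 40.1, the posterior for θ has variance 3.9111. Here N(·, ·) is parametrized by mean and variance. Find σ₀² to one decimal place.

For the Normal–Normal model with known σ², precisions add: τ_n = τ₀ + n/σ².
So 1/σ₀² = 1/3.9111 − 8/40.1 = 0.255683 − 0.199501 = 0.056182.
Hence σ₀² = 1/0.056182 ≈ 17.8.

σ₀² = 17.8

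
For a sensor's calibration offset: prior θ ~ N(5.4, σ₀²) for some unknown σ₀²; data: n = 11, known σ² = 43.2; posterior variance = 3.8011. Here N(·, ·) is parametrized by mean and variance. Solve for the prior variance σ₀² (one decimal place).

σ₀² = 118.3

Posterior precision equals prior precision plus data precision: 1/σ_n² = 1/σ₀² + n/σ².
So 1/σ₀² = 1/3.8011 − 11/43.2 = 0.263082 − 0.254630 = 0.008452.
Hence σ₀² = 1/0.008452 ≈ 118.3.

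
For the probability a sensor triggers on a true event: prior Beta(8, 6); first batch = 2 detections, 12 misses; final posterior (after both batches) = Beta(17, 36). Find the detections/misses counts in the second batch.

7 detections and 18 misses

Because Beta–binomial updating is additive in the counts, the combined data contributed (α_post−α_prior, β_post−β_prior) successes and failures.
Total across both batches: 17−8=9 detections, 36−6=30 misses.
Subtract the first batch: 9−2=7 detections and 30−12=18 misses.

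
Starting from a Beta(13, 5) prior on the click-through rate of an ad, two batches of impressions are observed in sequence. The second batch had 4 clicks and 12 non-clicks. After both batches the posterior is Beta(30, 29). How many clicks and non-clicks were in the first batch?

Because Beta–binomial updating is additive in the counts, the combined data contributed (α_post−α_prior, β_post−β_prior) successes and failures.
Total across both batches: 30−13=17 clicks, 29−5=24 non-clicks.
Subtract the second batch: 17−4=13 clicks and 24−12=12 non-clicks.

13 clicks and 12 non-clicks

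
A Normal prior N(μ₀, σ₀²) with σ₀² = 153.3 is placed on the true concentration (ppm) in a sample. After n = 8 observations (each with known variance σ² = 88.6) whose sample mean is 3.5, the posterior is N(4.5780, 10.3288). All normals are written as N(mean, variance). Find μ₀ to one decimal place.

With known observation variance, the Normal–Normal posterior has precision τ_n = τ₀ + n/σ² and mean μ_n = (τ₀μ₀ + (n/σ²)x̄)/τ_n.
Here τ₀ = 1/153.3 = 0.006523 and τ_data = 8/88.6 = 0.090293, so τ_n = 0.096816.
Rearranging for μ₀: μ₀ = (μ_n·τ_n − τ_data·x̄)/τ₀ = (4.5780·0.096816 − 0.090293·3.5) / 0.006523 = 0.127198/0.006523 ≈ 19.5.

μ₀ = 19.5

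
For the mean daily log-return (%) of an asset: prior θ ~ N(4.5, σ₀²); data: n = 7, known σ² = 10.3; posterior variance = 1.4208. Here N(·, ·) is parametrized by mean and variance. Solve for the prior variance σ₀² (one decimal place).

For the Normal–Normal model with known σ², precisions add: τ_n = τ₀ + n/σ².
So 1/σ₀² = 1/1.4208 − 7/10.3 = 0.703829 − 0.679612 = 0.024217.
Hence σ₀² = 1/0.024217 ≈ 41.3.

σ₀² = 41.3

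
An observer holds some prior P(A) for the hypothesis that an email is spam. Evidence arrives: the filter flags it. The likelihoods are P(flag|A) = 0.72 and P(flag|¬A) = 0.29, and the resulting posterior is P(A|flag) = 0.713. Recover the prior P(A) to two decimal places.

In odds form, posterior odds = prior odds × likelihood ratio, so prior odds = posterior odds ÷ LR.
Posterior odds = 0.713/(1−0.713) = 2.4843. LR = 0.72/0.29 = 2.4828.
Prior odds = 2.4843/2.4828 = 1.0006, so P(A) = 1.0006/(1+1.0006) ≈ 0.50.

P(A) = 0.50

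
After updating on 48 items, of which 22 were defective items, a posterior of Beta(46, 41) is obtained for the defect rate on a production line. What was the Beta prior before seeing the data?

Beta(24, 15)

Beta is conjugate to the binomial likelihood: posterior = Beta(α+s, β+f).
Subtract the data counts: 46−22=24, 41−26=15.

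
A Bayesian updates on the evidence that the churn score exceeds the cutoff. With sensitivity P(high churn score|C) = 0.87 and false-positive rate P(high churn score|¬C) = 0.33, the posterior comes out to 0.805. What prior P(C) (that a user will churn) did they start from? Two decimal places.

In odds form, posterior odds = prior odds × likelihood ratio, so prior odds = posterior odds ÷ LR.
Posterior odds = 0.805/(1−0.805) = 4.1282. LR = 0.87/0.33 = 2.6364.
Prior odds = 4.1282/2.6364 = 1.5658, so P(C) = 1.5658/(1+1.5658) ≈ 0.61.

P(C) = 0.61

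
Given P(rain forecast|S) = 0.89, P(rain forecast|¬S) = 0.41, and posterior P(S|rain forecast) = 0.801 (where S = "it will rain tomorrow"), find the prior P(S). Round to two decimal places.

P(S) = 0.65

In odds form, posterior odds = prior odds × likelihood ratio, so prior odds = posterior odds ÷ LR.
Posterior odds = 0.801/(1−0.801) = 4.0251. LR = 0.89/0.41 = 2.1707.
Prior odds = 4.0251/2.1707 = 1.8543, so P(S) = 1.8543/(1+1.8543) ≈ 0.65.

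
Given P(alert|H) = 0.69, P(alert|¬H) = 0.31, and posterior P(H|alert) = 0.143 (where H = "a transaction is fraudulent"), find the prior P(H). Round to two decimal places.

In odds form, posterior odds = prior odds × likelihood ratio, so prior odds = posterior odds ÷ LR.
Posterior odds = 0.143/(1−0.143) = 0.1669. LR = 0.69/0.31 = 2.2258.
Prior odds = 0.1669/2.2258 = 0.0750, so P(H) = 0.0750/(1+0.0750) ≈ 0.07.

P(H) = 0.07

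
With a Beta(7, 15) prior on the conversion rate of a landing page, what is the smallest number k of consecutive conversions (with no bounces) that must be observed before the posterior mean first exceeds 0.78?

k = 47

After k conversions and 0 bounces the posterior is Beta(7+k, 15), with mean (7+k)/(7+15+k).
Set (7+k)/(22+k) > 0.78 and solve: k > (0.78·22 − 7)/(1 − 0.78) = 46.182.
The smallest integer exceeding 46.182 is 47, and checking k=47: (54)/(69) = 0.7826 > 0.78.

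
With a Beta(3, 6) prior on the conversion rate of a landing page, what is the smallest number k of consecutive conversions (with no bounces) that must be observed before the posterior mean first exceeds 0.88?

After k conversions and 0 bounces the posterior is Beta(3+k, 6), with mean (3+k)/(3+6+k).
Set (3+k)/(9+k) > 0.88 and solve: k > (0.88·9 − 3)/(1 − 0.88) = 41.000.
The smallest integer exceeding 41.000 is 42.

k = 42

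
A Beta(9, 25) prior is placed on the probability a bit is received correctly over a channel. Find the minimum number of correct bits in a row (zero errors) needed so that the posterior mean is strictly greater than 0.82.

After k correct bits and 0 errors the posterior is Beta(9+k, 25), with mean (9+k)/(9+25+k).
Set (9+k)/(34+k) > 0.82 and solve: k > (0.82·34 − 9)/(1 − 0.82) = 104.889.
The smallest integer exceeding 104.889 is 105, and checking k=105: (114)/(139) = 0.8201 > 0.82.

k = 105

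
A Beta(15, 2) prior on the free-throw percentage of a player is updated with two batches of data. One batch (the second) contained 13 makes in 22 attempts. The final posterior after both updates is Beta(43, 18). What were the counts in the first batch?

15 makes and 7 misses

Sequential conjugate updates are equivalent to a single update on the pooled data, so total successes = posterior α − prior α and total failures = posterior β − prior β.
Total across both batches: 43−15=28 makes, 18−2=16 misses.
Subtract the second batch: 28−13=15 makes and 16−9=7 misses.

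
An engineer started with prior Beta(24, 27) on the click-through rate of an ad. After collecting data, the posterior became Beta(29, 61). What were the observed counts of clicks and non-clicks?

Under Beta–binomial conjugacy the posterior parameters are (α+s, β+f).
Match parameters: s=29−24=5, f=61−27=34.

5 clicks and 34 non-clicks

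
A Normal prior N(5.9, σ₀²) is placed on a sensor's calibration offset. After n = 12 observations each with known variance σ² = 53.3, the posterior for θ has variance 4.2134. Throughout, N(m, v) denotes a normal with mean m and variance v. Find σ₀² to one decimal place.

σ₀² = 82.0

For the Normal–Normal model with known σ², precisions add: τ_n = τ₀ + n/σ².
So 1/σ₀² = 1/4.2134 − 12/53.3 = 0.237338 − 0.225141 = 0.012197.
Hence σ₀² = 1/0.012197 ≈ 82.0.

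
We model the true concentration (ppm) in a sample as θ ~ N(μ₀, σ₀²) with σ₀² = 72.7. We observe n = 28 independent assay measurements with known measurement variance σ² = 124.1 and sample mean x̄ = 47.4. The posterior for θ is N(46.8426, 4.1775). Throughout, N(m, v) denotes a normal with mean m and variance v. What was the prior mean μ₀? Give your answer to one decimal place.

μ₀ = 37.7

The posterior mean is a precision-weighted average: μ_n = (τ₀μ₀ + τ_data·x̄)/(τ₀+τ_data), with τ₀=1/σ₀² and τ_data=n/σ².
Here τ₀ = 1/72.7 = 0.013755 and τ_data = 28/124.1 = 0.225624, so τ_n = 0.239379.
Rearranging for μ₀: μ₀ = (μ_n·τ_n − τ_data·x̄)/τ₀ = (46.8426·0.239379 − 0.225624·47.4) / 0.013755 = 0.518557/0.013755 ≈ 37.7.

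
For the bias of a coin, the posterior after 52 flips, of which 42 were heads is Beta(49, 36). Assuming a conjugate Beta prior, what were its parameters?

Under Beta–binomial conjugacy the posterior parameters are (a+s, b+f).
Subtract the data counts: 49−42=7, 36−10=26.

Beta(7, 26)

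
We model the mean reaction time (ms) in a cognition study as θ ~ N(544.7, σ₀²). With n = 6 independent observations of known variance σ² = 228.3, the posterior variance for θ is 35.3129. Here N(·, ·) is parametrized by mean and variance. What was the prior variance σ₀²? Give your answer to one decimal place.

Posterior precision equals prior precision plus data precision: 1/σ_n² = 1/σ₀² + n/σ².
So 1/σ₀² = 1/35.3129 − 6/228.3 = 0.028318 − 0.026281 = 0.002037.
Hence σ₀² = 1/0.002037 ≈ 490.9.

σ₀² = 490.9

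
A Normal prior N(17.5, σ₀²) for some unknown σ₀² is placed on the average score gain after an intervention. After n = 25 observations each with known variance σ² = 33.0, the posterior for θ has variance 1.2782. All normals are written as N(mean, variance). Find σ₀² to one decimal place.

σ₀² = 40.4

Posterior precision equals prior precision plus data precision: 1/σ_n² = 1/σ₀² + n/σ².
So 1/σ₀² = 1/1.2782 − 25/33.0 = 0.782350 − 0.757576 = 0.024774.
Hence σ₀² = 1/0.024774 ≈ 40.4.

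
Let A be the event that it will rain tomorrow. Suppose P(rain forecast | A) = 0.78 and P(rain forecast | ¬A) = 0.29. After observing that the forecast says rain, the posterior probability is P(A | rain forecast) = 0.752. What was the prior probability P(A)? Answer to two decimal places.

Bayes' rule in odds form gives O(A|E) = O(A)·[P(E|A)/P(E|¬A)], hence O(A) = O(A|E)/LR.
Posterior odds = 0.752/(1−0.752) = 3.0323. LR = 0.78/0.29 = 2.6897.
Prior odds = 3.0323/2.6897 = 1.1274, so P(A) = 1.1274/(1+1.1274) ≈ 0.53.

P(A) = 0.53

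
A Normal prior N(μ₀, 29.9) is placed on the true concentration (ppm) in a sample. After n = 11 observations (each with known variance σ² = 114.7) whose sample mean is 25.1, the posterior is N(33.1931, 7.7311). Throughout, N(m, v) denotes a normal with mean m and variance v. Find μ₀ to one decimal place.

With known observation variance, the Normal–Normal posterior has precision τ_n = τ₀ + n/σ² and mean μ_n = (τ₀μ₀ + (n/σ²)x̄)/τ_n.
Here τ₀ = 1/29.9 = 0.033445 and τ_data = 11/114.7 = 0.095902, so τ_n = 0.129347.
Rearranging for μ₀: μ₀ = (μ_n·τ_n − τ_data·x̄)/τ₀ = (33.1931·0.129347 − 0.095902·25.1) / 0.033445 = 1.886288/0.033445 ≈ 56.4.

μ₀ = 56.4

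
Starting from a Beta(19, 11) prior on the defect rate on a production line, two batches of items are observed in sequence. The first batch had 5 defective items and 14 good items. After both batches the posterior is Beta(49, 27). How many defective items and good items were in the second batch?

Sequential conjugate updates are equivalent to a single update on the pooled data, so total successes = posterior α − prior α and total failures = posterior β − prior β.
Total across both batches: 49−19=30 defective items, 27−11=16 good items.
Subtract the first batch: 30−5=25 defective items and 16−14=2 good items.

25 defective items and 2 good items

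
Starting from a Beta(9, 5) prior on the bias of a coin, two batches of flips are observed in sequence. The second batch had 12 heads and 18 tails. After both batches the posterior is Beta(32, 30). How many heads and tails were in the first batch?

11 heads and 7 tails

Because Beta–binomial updating is additive in the counts, the combined data contributed (α_post−α_prior, β_post−β_prior) successes and failures.
Total across both batches: 32−9=23 heads, 30−5=25 tails.
Subtract the second batch: 23−12=11 heads and 25−18=7 tails.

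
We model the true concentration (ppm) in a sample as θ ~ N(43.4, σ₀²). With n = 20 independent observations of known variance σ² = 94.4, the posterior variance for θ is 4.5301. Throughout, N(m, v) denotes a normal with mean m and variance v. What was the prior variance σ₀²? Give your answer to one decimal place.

σ₀² = 112.6

For the Normal–Normal model with known σ², precisions add: τ_n = τ₀ + n/σ².
So 1/σ₀² = 1/4.5301 − 20/94.4 = 0.220746 − 0.211864 = 0.008882.
Hence σ₀² = 1/0.008882 ≈ 112.6.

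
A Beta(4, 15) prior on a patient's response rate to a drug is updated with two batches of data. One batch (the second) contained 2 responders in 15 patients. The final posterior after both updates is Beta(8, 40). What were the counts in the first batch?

2 responders and 12 non-responders

Because Beta–binomial updating is additive in the counts, the combined data contributed (α_post−α_prior, β_post−β_prior) successes and failures.
Total across both batches: 8−4=4 responders, 40−15=25 non-responders.
Subtract the second batch: 4−2=2 responders and 25−13=12 non-responders.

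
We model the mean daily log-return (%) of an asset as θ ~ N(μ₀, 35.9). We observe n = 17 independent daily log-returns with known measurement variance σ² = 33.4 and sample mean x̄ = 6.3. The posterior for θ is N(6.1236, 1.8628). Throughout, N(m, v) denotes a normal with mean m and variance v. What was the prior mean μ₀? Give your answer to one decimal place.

The posterior mean is a precision-weighted average: μ_n = (τ₀μ₀ + τ_data·x̄)/(τ₀+τ_data), with τ₀=1/σ₀² and τ_data=n/σ².
Here τ₀ = 1/35.9 = 0.027855 and τ_data = 17/33.4 = 0.508982, so τ_n = 0.536837.
Rearranging for μ₀: μ₀ = (μ_n·τ_n − τ_data·x̄)/τ₀ = (6.1236·0.536837 − 0.508982·6.3) / 0.027855 = 0.080788/0.027855 ≈ 2.9.

μ₀ = 2.9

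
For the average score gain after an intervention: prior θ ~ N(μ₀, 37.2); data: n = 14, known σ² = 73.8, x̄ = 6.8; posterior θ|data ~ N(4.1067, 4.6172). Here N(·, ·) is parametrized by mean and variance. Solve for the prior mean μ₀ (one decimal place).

With known observation variance, the Normal–Normal posterior has precision τ_n = τ₀ + n/σ² and mean μ_n = (τ₀μ₀ + (n/σ²)x̄)/τ_n.
Here τ₀ = 1/37.2 = 0.026882 and τ_data = 14/73.8 = 0.189702, so τ_n = 0.216584.
Rearranging for μ₀: μ₀ = (μ_n·τ_n − τ_data·x̄)/τ₀ = (4.1067·0.216584 − 0.189702·6.8) / 0.026882 = -0.400528/0.026882 ≈ -14.9.

μ₀ = -14.9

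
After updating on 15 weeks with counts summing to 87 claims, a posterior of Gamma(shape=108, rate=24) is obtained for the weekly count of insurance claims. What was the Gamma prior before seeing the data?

A Gamma(α, β) prior (rate parametrization) on a Poisson rate with n observations summing to S gives posterior Gamma(α+S, β+n).
So α = 108 − 87 = 21 and β = 24 − 15 = 9.

Gamma(shape=21, rate=9)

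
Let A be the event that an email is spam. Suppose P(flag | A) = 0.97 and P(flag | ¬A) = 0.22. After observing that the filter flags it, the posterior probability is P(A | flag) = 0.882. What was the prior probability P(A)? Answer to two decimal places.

P(A) = 0.63

Bayes' rule in odds form gives O(A|E) = O(A)·[P(E|A)/P(E|¬A)], hence O(A) = O(A|E)/LR.
Posterior odds = 0.882/(1−0.882) = 7.4746. LR = 0.97/0.22 = 4.4091.
Prior odds = 7.4746/4.4091 = 1.6953, so P(A) = 1.6953/(1+1.6953) ≈ 0.63.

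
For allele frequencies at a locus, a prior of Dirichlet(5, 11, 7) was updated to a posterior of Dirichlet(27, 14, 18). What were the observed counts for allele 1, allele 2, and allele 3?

counts (22, 3, 11)

For a Dirichlet(α) prior with multinomial counts c, the posterior is Dirichlet(α + c) componentwise.
Counts are posterior − prior componentwise: 27−5=22, 14−11=3, 18−7=11.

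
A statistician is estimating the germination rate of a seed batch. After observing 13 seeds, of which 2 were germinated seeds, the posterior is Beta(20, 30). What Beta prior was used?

A Beta(a, b) prior with s successes and f failures in binomial data gives a Beta(a+s, b+f) posterior.
So a = 20 − 2 = 18 and b = 30 − 11 = 19.

Beta(18, 19)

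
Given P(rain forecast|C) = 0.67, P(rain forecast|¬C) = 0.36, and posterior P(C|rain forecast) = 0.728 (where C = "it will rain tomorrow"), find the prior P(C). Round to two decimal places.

P(C) = 0.59

Bayes' rule in odds form gives O(C|E) = O(C)·[P(E|C)/P(E|¬C)], hence O(C) = O(C|E)/LR.
Posterior odds = 0.728/(1−0.728) = 2.6765. LR = 0.67/0.36 = 1.8611.
Prior odds = 2.6765/1.8611 = 1.4381, so P(C) = 1.4381/(1+1.4381) ≈ 0.59.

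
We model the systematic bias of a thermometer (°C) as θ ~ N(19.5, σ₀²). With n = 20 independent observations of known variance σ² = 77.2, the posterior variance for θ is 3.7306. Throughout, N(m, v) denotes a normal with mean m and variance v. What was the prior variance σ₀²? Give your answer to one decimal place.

σ₀² = 111.3

For the Normal–Normal model with known σ², precisions add: τ_n = τ₀ + n/σ².
So 1/σ₀² = 1/3.7306 − 20/77.2 = 0.268053 − 0.259067 = 0.008986.
Hence σ₀² = 1/0.008986 ≈ 111.3.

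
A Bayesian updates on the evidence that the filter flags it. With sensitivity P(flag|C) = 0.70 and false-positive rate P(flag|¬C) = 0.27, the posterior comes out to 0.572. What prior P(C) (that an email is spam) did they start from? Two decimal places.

Bayes' rule in odds form gives O(C|E) = O(C)·[P(E|C)/P(E|¬C)], hence O(C) = O(C|E)/LR.
Posterior odds = 0.572/(1−0.572) = 1.3364. LR = 0.70/0.27 = 2.5926.
Prior odds = 1.3364/2.5926 = 0.5155, so P(C) = 0.5155/(1+0.5155) ≈ 0.34.

P(C) = 0.34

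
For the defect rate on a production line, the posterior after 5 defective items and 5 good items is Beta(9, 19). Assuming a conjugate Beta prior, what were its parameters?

Beta(4, 14)

A Beta(a, b) prior with s successes and f failures in binomial data gives a Beta(a+s, b+f) posterior.
So a = 9 − 5 = 4 and b = 19 − 5 = 14.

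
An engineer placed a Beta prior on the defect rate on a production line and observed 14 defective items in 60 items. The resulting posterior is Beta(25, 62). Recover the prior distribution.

Under Beta–binomial conjugacy the posterior parameters are (α+s, β+f).
So α = 25 − 14 = 11 and β = 62 − 46 = 16.

Beta(11, 16)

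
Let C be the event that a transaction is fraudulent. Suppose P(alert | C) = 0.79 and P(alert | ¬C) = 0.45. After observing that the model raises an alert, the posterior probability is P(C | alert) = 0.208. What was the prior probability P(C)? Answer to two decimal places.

P(C) = 0.13

In odds form, posterior odds = prior odds × likelihood ratio, so prior odds = posterior odds ÷ LR.
Posterior odds = 0.208/(1−0.208) = 0.2626. LR = 0.79/0.45 = 1.7556.
Prior odds = 0.2626/1.7556 = 0.1496, so P(C) = 0.1496/(1+0.1496) ≈ 0.13.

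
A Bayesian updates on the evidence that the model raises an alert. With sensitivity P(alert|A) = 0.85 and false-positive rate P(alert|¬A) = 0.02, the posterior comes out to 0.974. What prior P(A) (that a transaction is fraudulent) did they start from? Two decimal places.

Bayes' rule in odds form gives O(A|E) = O(A)·[P(E|A)/P(E|¬A)], hence O(A) = O(A|E)/LR.
Posterior odds = 0.974/(1−0.974) = 37.4615. LR = 0.85/0.02 = 42.5000.
Prior odds = 37.4615/42.5000 = 0.8814, so P(A) = 0.8814/(1+0.8814) ≈ 0.47.

P(A) = 0.47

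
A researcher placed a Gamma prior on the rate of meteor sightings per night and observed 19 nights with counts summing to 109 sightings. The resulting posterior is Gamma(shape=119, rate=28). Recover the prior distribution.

Gamma(shape=10, rate=9)

A Gamma(α, β) prior (rate parametrization) on a Poisson rate with n observations summing to S gives posterior Gamma(α+S, β+n).
So α = 119 − 109 = 10 and β = 28 − 19 = 9.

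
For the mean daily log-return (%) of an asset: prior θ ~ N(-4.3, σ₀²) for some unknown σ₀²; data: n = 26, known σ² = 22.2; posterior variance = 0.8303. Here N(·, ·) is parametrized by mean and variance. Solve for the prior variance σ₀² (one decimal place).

σ₀² = 30.1

For the Normal–Normal model with known σ², precisions add: τ_n = τ₀ + n/σ².
So 1/σ₀² = 1/0.8303 − 26/22.2 = 1.204384 − 1.171171 = 0.033213.
Hence σ₀² = 1/0.033213 ≈ 30.1.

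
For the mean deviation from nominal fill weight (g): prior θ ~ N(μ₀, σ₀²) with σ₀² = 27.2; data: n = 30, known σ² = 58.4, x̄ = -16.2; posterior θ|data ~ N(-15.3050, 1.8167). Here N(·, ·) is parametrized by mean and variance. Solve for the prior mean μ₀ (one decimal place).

μ₀ = -2.8

With known observation variance, the Normal–Normal posterior has precision τ_n = τ₀ + n/σ² and mean μ_n = (τ₀μ₀ + (n/σ²)x̄)/τ_n.
Here τ₀ = 1/27.2 = 0.036765 and τ_data = 30/58.4 = 0.513699, so τ_n = 0.550464.
Rearranging for μ₀: μ₀ = (μ_n·τ_n − τ_data·x̄)/τ₀ = (-15.3050·0.550464 − 0.513699·-16.2) / 0.036765 = -0.102928/0.036765 ≈ -2.8.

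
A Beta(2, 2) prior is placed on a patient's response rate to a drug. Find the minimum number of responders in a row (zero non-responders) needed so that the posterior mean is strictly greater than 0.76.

k = 5

After k responders and 0 non-responders the posterior is Beta(2+k, 2), with mean (2+k)/(2+2+k).
Set (2+k)/(4+k) > 0.76 and solve: k > (0.76·4 − 2)/(1 − 0.76) = 4.333.
The smallest integer exceeding 4.333 is 5.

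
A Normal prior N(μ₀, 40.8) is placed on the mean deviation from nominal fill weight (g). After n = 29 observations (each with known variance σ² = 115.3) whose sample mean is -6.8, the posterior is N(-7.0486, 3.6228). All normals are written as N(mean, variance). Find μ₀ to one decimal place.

The posterior mean is a precision-weighted average: μ_n = (τ₀μ₀ + τ_data·x̄)/(τ₀+τ_data), with τ₀=1/σ₀² and τ_data=n/σ².
Here τ₀ = 1/40.8 = 0.024510 and τ_data = 29/115.3 = 0.251518, so τ_n = 0.276028.
Rearranging for μ₀: μ₀ = (μ_n·τ_n − τ_data·x̄)/τ₀ = (-7.0486·0.276028 − 0.251518·-6.8) / 0.024510 = -0.235289/0.024510 ≈ -9.6.

μ₀ = -9.6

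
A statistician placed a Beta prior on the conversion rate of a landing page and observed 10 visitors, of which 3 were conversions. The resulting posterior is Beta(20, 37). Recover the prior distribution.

A Beta(α, β) prior with s successes and f failures in binomial data gives a Beta(α+s, β+f) posterior.
Subtract the data counts: 20−3=17, 37−7=30.

Beta(17, 30)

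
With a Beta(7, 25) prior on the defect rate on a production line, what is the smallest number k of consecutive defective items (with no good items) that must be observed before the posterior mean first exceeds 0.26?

k = 2

After k defective items and 0 good items the posterior is Beta(7+k, 25), with mean (7+k)/(7+25+k).
Set (7+k)/(32+k) > 0.26 and solve: k > (0.26·32 − 7)/(1 − 0.26) = 1.784.
The smallest integer exceeding 1.784 is 2.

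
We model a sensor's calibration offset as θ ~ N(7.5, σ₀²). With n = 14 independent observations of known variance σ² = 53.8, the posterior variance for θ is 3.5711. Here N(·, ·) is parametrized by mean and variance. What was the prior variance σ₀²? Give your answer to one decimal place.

σ₀² = 50.5

Posterior precision equals prior precision plus data precision: 1/σ_n² = 1/σ₀² + n/σ².
So 1/σ₀² = 1/3.5711 − 14/53.8 = 0.280026 − 0.260223 = 0.019803.
Hence σ₀² = 1/0.019803 ≈ 50.5.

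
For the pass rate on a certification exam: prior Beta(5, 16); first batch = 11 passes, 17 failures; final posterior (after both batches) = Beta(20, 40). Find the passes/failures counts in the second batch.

Because Beta–binomial updating is additive in the counts, the combined data contributed (α_post−α_prior, β_post−β_prior) successes and failures.
Total across both batches: 20−5=15 passes, 40−16=24 failures.
Subtract the first batch: 15−11=4 passes and 24−17=7 failures.

4 passes and 7 failures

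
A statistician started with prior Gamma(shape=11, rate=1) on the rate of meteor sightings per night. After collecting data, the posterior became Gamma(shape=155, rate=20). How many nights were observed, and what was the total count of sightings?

Gamma–Poisson conjugacy: posterior shape = α + Σxᵢ, posterior rate = β + n.
Matching: Σxᵢ = 155 − 11 = 144 and n = 20 − 1 = 19.

n = 19 nights with total 144 sightings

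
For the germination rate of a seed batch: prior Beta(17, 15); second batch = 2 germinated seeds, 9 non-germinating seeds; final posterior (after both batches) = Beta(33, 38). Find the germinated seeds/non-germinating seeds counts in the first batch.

Sequential conjugate updates are equivalent to a single update on the pooled data, so total successes = posterior α − prior α and total failures = posterior β − prior β.
Total across both batches: 33−17=16 germinated seeds, 38−15=23 non-germinating seeds.
Subtract the second batch: 16−2=14 germinated seeds and 23−9=14 non-germinating seeds.

14 germinated seeds and 14 non-germinating seeds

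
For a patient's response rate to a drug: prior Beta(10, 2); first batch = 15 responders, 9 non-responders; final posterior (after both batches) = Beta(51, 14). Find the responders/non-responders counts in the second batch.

Sequential conjugate updates are equivalent to a single update on the pooled data, so total successes = posterior α − prior α and total failures = posterior β − prior β.
Total across both batches: 51−10=41 responders, 14−2=12 non-responders.
Subtract the first batch: 41−15=26 responders and 12−9=3 non-responders.

26 responders and 3 non-responders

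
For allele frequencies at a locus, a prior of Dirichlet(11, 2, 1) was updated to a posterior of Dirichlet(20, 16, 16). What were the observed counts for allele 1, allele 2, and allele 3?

counts (9, 14, 15)

For a Dirichlet(α) prior with multinomial counts c, the posterior is Dirichlet(α + c) componentwise.
Counts are posterior − prior componentwise: 20−11=9, 16−2=14, 16−1=15.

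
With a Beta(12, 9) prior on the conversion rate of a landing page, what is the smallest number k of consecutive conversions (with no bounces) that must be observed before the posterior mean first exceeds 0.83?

After k conversions and 0 bounces the posterior is Beta(12+k, 9), with mean (12+k)/(12+9+k).
Set (12+k)/(21+k) > 0.83 and solve: k > (0.83·21 − 12)/(1 − 0.83) = 31.941.
The smallest integer exceeding 31.941 is 32.

k = 32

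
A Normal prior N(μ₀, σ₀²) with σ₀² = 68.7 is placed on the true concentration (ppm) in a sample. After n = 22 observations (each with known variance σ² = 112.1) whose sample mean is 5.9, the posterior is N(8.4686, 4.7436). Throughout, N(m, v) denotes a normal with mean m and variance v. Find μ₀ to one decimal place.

The posterior mean is a precision-weighted average: μ_n = (τ₀μ₀ + τ_data·x̄)/(τ₀+τ_data), with τ₀=1/σ₀² and τ_data=n/σ².
Here τ₀ = 1/68.7 = 0.014556 and τ_data = 22/112.1 = 0.196253, so τ_n = 0.210809.
Rearranging for μ₀: μ₀ = (μ_n·τ_n − τ_data·x̄)/τ₀ = (8.4686·0.210809 − 0.196253·5.9) / 0.014556 = 0.627364/0.014556 ≈ 43.1.

μ₀ = 43.1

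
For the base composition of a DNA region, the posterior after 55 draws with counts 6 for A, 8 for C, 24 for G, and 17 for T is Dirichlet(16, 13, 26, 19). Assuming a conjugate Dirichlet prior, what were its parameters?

For a Dirichlet(α) prior with multinomial counts c, the posterior is Dirichlet(α + c) componentwise.
Subtract each count from the matching posterior parameter: 16−6=10, 13−8=5, 26−24=2, 19−17=2.

Dirichlet(10, 5, 2, 2)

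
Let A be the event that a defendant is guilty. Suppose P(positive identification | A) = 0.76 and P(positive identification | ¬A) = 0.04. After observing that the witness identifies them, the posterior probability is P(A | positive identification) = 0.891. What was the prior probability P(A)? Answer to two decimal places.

P(A) = 0.30

In odds form, posterior odds = prior odds × likelihood ratio, so prior odds = posterior odds ÷ LR.
Posterior odds = 0.891/(1−0.891) = 8.1743. LR = 0.76/0.04 = 19.0000.
Prior odds = 8.1743/19.0000 = 0.4302, so P(A) = 0.4302/(1+0.4302) ≈ 0.30.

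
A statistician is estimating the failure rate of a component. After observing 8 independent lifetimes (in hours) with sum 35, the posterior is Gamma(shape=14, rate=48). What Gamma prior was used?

Gamma(shape=6, rate=13)

For an exponential likelihood with a Gamma(α, β) prior on the rate, n observations with total T give posterior Gamma(α+n, β+T).
So α = 14 − 8 = 6 and β = 48 − 35 = 13.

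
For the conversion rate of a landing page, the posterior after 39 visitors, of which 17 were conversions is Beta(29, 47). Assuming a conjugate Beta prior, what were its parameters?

Beta(12, 25)

A Beta(α, β) prior with s successes and f failures in binomial data gives a Beta(α+s, β+f) posterior.
Subtract the data counts: 29−17=12, 47−22=25.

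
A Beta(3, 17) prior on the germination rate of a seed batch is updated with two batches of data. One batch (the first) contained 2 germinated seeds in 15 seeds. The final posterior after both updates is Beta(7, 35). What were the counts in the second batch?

2 germinated seeds and 5 non-germinating seeds

Because Beta–binomial updating is additive in the counts, the combined data contributed (α_post−α_prior, β_post−β_prior) successes and failures.
Total across both batches: 7−3=4 germinated seeds, 35−17=18 non-germinating seeds.
Subtract the first batch: 4−2=2 germinated seeds and 18−13=5 non-germinating seeds.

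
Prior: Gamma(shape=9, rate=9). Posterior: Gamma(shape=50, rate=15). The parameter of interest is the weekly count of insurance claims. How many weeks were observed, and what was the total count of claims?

A Gamma(α, β) prior (rate parametrization) on a Poisson rate with n observations summing to S gives posterior Gamma(α+S, β+n).
Matching: Σxᵢ = 50 − 9 = 41 and n = 15 − 9 = 6.

n = 6 weeks with total 41 claims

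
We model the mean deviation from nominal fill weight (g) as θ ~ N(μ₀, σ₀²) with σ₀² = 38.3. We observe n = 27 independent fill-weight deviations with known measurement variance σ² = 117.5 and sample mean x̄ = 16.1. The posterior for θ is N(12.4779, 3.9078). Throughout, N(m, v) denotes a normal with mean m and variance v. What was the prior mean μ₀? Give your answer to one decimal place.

With known observation variance, the Normal–Normal posterior has precision τ_n = τ₀ + n/σ² and mean μ_n = (τ₀μ₀ + (n/σ²)x̄)/τ_n.
Here τ₀ = 1/38.3 = 0.026110 and τ_data = 27/117.5 = 0.229787, so τ_n = 0.255897.
Rearranging for μ₀: μ₀ = (μ_n·τ_n − τ_data·x̄)/τ₀ = (12.4779·0.255897 − 0.229787·16.1) / 0.026110 = -0.506514/0.026110 ≈ -19.4.

μ₀ = -19.4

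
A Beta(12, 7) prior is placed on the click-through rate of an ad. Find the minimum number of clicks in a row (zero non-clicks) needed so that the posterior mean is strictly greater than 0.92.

After k clicks and 0 non-clicks the posterior is Beta(12+k, 7), with mean (12+k)/(12+7+k).
Set (12+k)/(19+k) > 0.92 and solve: k > (0.92·19 − 12)/(1 − 0.92) = 68.500.
The smallest integer exceeding 68.500 is 69, and checking k=69: (81)/(88) = 0.9205 > 0.92.

k = 69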